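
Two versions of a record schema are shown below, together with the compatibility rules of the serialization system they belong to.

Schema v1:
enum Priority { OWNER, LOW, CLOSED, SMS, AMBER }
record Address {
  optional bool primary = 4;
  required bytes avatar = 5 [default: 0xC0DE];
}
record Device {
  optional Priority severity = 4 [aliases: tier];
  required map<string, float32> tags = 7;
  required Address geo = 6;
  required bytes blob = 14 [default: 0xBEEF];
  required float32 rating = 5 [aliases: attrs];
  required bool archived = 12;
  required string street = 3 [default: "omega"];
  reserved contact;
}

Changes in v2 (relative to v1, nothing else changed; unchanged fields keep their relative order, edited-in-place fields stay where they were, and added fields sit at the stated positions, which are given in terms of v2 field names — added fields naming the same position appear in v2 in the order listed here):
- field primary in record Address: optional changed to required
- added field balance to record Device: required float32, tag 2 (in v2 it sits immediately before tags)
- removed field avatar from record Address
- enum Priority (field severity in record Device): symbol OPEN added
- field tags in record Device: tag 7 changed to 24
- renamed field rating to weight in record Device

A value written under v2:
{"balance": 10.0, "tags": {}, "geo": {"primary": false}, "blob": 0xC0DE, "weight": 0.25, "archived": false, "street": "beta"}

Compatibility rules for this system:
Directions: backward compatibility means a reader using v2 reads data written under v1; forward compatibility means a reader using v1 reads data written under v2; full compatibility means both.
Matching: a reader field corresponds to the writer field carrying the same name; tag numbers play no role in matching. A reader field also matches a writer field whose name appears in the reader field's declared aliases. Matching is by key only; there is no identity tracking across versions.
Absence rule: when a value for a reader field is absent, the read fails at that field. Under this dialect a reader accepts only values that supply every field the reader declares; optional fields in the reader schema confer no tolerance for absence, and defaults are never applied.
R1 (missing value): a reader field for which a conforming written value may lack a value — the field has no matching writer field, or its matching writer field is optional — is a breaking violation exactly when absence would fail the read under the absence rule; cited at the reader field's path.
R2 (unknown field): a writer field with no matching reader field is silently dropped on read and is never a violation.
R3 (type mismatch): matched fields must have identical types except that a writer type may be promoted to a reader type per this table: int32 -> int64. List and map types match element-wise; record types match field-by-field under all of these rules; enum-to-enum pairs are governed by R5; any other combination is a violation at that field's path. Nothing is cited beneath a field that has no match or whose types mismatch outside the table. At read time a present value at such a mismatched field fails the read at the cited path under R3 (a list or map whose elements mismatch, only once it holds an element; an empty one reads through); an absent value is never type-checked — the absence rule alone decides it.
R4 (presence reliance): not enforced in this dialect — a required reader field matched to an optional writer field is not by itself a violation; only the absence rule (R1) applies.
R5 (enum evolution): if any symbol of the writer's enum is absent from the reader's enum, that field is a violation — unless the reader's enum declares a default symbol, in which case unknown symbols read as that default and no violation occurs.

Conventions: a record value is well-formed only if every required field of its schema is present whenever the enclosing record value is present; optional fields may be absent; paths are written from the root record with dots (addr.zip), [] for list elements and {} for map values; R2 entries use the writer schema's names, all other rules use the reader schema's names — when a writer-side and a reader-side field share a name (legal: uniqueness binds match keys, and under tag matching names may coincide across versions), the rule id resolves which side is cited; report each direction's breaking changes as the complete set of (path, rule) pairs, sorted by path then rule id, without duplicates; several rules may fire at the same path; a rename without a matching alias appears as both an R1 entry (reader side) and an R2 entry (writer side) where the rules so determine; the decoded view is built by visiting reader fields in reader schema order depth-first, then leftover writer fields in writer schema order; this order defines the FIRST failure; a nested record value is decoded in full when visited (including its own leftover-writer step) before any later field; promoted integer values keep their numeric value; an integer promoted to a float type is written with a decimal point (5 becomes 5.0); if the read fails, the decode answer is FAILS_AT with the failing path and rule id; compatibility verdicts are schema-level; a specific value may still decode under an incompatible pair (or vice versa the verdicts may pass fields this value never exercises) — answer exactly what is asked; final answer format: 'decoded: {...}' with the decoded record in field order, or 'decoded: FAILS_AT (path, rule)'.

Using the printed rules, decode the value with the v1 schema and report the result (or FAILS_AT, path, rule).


in Device below, arrows point writer -> reader
decode (reader v1):
  read fails at severity under R1 (no fill)
  => FAILS_AT (severity, R1)
diffs on Device not affecting the asked answer:
  field primary in record Address: optional changed to required -> a verdict-level change on Device — the shown value reads the same
  added field balance to record Device: required float32, tag 2 (in v2 it sits immediately before tags) -> a verdict-level change on Device — the shown value reads the same
  removed field avatar from record Address -> a verdict-level change on Device — the shown value reads the same
  field tags in record Device: tag 7 changed to 24 -> inert under this dialect — no rule fires on Device and the result does not move
  renamed field rating to weight in record Device -> a verdict-level change on Device — the shown value reads the same

decoded: FAILS_AT (severity, R1)


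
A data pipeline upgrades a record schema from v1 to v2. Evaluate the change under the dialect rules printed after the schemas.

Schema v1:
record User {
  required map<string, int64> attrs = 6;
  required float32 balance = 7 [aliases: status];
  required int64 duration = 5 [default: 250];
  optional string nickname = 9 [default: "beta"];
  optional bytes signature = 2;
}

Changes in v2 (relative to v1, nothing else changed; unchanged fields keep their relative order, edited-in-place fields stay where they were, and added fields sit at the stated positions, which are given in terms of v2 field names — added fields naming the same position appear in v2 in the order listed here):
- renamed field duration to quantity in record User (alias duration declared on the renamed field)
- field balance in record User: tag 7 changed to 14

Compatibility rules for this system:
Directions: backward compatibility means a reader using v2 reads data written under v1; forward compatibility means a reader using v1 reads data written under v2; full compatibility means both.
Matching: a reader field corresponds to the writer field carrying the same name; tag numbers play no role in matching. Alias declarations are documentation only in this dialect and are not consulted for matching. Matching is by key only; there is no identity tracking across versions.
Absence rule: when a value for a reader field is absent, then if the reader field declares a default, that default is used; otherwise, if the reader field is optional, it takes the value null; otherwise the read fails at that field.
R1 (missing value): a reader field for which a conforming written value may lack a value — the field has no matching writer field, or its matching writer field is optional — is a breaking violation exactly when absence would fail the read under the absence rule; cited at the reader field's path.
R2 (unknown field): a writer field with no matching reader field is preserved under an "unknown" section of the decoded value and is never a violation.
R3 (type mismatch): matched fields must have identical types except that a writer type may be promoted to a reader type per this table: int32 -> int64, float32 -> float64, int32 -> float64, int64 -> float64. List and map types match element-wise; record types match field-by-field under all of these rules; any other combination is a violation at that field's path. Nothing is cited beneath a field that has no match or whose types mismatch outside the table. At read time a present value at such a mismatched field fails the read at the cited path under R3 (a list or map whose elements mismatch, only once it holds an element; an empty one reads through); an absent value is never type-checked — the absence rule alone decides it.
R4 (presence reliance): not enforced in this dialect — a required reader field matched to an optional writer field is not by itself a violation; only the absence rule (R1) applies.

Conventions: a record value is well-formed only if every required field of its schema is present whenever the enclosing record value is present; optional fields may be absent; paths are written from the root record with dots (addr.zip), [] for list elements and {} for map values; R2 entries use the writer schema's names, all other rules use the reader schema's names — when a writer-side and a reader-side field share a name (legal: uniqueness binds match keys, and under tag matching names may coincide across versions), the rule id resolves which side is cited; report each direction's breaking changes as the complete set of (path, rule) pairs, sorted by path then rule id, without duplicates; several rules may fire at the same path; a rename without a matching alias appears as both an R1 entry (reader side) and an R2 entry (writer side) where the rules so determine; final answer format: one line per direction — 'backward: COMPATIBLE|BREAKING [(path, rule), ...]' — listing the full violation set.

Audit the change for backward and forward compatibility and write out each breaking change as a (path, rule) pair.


backward: COMPATIBLE []; forward: COMPATIBLE []

the writer's type comes first in each User pair
checking backward for User: reader v2 against writer v1:
  map<string, int64> -> map<string, int64>, writer required: attrs aligns to attrs
  float32 -> float32, writer required: balance aligns to balance
  quantity: no writer-side match
  string -> string, writer optional: nickname aligns to nickname
  bytes -> bytes, writer optional: signature aligns to signature
  leftover writer field: duration
  => backward: COMPATIBLE
checking forward for User: reader v1 against writer v2:
  map<string, int64> -> map<string, int64>, writer required: attrs aligns to attrs
  float32 -> float32, writer required: balance aligns to balance
  duration: no writer-side match
  string -> string, writer optional: nickname aligns to nickname
  bytes -> bytes, writer optional: signature aligns to signature
  leftover writer field: quantity
  => forward: COMPATIBLE


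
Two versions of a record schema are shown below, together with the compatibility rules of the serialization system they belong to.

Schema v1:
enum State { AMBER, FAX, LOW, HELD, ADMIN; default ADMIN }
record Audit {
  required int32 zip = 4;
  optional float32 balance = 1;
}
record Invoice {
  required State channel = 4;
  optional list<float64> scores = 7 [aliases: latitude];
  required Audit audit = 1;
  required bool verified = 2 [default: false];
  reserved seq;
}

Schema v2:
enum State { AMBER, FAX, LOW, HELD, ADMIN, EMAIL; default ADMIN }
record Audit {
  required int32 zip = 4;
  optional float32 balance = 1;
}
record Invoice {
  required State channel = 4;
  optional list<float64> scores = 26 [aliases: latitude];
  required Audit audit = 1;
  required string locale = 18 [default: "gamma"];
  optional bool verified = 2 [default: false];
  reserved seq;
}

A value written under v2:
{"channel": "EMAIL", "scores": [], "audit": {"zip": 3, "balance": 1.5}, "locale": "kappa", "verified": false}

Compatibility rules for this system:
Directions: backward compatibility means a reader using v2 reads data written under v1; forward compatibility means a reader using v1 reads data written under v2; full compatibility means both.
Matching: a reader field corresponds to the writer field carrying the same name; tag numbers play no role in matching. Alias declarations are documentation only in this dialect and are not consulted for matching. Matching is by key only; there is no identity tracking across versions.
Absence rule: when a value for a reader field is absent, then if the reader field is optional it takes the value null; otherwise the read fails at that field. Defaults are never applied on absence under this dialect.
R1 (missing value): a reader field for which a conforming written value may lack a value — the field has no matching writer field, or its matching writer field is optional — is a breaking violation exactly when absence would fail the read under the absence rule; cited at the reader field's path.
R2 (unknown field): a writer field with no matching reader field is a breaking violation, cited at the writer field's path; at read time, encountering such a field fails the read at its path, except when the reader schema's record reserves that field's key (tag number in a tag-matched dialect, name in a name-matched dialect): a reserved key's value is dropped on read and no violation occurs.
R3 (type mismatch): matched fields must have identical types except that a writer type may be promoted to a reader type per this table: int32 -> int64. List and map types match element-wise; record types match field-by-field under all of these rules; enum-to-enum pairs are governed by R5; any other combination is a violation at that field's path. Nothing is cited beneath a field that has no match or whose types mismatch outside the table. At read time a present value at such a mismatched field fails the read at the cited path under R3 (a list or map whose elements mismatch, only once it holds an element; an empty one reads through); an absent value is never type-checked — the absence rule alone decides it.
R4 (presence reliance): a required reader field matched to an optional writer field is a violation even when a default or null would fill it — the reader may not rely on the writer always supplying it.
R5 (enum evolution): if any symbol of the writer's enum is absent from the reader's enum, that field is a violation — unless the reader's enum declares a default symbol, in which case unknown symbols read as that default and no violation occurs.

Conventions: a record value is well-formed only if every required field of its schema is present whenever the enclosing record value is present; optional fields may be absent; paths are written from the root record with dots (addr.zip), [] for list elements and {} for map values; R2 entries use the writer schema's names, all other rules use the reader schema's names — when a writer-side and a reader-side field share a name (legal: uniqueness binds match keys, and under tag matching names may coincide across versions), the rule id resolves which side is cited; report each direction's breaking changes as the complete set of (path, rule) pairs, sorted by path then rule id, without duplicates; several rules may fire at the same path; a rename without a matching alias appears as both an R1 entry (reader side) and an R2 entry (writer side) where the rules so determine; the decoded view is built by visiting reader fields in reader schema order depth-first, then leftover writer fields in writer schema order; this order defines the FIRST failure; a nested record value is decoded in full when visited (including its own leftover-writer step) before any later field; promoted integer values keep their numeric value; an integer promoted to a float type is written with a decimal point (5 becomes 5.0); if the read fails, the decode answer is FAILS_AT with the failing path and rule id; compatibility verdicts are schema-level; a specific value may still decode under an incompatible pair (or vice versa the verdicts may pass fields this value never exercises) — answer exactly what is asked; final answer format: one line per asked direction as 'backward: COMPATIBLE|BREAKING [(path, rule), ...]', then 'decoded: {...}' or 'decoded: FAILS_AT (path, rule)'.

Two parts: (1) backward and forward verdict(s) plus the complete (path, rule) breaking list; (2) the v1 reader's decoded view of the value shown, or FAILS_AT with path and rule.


the writer's type comes first in each Invoice pair
backward for Invoice (reader v2, writer v1):
  channel: State -> State, writer required; from channel
  scores: list<float64> -> list<float64>, writer optional; from scores
  audit: Audit -> Audit, writer required; from audit
  locale: no writer match
  verified: bool -> bool, writer required; from verified
  audit.zip: int32 -> int32, writer required; from audit.zip
  audit.balance: float32 -> float32, writer optional; from audit.balance
  rule R1 violated at locale
  => backward verdict for Invoice: BREAKING, 1 violation(s)
forward for Invoice (reader v1, writer v2):
  channel: State -> State, writer required; from channel
  scores: list<float64> -> list<float64>, writer optional; from scores
  audit: Audit -> Audit, writer required; from audit
  verified: bool -> bool, writer optional; from verified
  leftover writer field: locale
  audit.zip: int32 -> int32, writer required; from audit.zip
  audit.balance: float32 -> float32, writer optional; from audit.balance
  rule R2 violated at locale
  rule R1 violated at verified
  rule R4 violated at verified
  => forward verdict for Invoice: BREAKING, 3 violation(s)
decoding the Invoice value with the v1 reader:
  channel := "ADMIN" (symbol EMAIL -> reader default)
  scores := []
  audit.zip := 3
  audit.balance := 1.5
  verified := false
  read fails at locale under R2 (unknown field)
  => FAILS_AT (locale, R2)

backward: BREAKING [(locale, R1)]; forward: BREAKING [(locale, R2), (verified, R1), (verified, R4)]; decoded: FAILS_AT (locale, R2)


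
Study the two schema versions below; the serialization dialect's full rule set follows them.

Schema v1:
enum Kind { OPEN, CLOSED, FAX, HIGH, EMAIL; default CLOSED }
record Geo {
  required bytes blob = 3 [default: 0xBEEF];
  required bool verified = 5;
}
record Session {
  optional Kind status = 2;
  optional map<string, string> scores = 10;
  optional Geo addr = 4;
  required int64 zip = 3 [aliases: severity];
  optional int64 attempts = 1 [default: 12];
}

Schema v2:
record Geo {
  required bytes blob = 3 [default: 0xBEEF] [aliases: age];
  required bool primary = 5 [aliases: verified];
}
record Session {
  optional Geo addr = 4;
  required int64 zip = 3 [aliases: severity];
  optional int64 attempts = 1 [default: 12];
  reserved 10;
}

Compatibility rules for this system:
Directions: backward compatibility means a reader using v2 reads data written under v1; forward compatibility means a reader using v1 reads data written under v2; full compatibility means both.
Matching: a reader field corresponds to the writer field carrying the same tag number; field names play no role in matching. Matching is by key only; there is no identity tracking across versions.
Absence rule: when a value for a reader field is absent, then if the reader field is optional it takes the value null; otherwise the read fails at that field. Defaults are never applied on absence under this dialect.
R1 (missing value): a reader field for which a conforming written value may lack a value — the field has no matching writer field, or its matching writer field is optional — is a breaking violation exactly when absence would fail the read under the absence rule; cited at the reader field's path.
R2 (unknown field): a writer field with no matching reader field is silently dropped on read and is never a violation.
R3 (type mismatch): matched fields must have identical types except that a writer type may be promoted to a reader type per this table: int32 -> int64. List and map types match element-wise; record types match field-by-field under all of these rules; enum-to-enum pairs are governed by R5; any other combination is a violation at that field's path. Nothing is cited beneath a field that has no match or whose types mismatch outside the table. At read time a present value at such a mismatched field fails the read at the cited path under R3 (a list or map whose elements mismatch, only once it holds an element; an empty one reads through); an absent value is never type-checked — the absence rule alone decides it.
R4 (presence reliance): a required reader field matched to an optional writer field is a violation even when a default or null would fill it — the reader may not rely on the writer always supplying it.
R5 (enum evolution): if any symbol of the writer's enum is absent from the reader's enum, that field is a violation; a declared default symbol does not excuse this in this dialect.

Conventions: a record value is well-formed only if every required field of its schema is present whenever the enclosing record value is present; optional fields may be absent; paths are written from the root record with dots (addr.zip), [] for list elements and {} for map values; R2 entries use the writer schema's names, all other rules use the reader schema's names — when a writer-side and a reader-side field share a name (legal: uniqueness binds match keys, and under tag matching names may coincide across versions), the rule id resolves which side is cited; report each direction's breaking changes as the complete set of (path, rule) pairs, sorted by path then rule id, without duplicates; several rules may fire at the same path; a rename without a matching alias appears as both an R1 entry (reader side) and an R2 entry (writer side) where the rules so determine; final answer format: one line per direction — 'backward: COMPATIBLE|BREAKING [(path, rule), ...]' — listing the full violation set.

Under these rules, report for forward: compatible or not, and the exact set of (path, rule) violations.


each type pair in Session: writer, then reader
forward for Session (reader v1, writer v2):
  status: no writer match
  scores: no writer match
  Geo -> Geo, writer optional: addr aligns to addr
  int64 -> int64, writer required: zip aligns to zip
  int64 -> int64, writer optional: attempts aligns to attempts
  bytes -> bytes, writer required: addr.blob aligns to addr.blob
  bool -> bool, writer required: addr.verified aligns to addr.primary
  => forward: COMPATIBLE
the other Session changes do not affect what is asked:
  removed field status from record Session -> inert for the asked Session verdict: nothing fires
  renamed field verified to primary in record Geo (alias verified declared on the renamed field) -> inert for the asked Session verdict: nothing fires
  removed field scores from record Session (its key 10 joins the reserved list) -> inert for the asked Session verdict: nothing fires

forward: COMPATIBLE []


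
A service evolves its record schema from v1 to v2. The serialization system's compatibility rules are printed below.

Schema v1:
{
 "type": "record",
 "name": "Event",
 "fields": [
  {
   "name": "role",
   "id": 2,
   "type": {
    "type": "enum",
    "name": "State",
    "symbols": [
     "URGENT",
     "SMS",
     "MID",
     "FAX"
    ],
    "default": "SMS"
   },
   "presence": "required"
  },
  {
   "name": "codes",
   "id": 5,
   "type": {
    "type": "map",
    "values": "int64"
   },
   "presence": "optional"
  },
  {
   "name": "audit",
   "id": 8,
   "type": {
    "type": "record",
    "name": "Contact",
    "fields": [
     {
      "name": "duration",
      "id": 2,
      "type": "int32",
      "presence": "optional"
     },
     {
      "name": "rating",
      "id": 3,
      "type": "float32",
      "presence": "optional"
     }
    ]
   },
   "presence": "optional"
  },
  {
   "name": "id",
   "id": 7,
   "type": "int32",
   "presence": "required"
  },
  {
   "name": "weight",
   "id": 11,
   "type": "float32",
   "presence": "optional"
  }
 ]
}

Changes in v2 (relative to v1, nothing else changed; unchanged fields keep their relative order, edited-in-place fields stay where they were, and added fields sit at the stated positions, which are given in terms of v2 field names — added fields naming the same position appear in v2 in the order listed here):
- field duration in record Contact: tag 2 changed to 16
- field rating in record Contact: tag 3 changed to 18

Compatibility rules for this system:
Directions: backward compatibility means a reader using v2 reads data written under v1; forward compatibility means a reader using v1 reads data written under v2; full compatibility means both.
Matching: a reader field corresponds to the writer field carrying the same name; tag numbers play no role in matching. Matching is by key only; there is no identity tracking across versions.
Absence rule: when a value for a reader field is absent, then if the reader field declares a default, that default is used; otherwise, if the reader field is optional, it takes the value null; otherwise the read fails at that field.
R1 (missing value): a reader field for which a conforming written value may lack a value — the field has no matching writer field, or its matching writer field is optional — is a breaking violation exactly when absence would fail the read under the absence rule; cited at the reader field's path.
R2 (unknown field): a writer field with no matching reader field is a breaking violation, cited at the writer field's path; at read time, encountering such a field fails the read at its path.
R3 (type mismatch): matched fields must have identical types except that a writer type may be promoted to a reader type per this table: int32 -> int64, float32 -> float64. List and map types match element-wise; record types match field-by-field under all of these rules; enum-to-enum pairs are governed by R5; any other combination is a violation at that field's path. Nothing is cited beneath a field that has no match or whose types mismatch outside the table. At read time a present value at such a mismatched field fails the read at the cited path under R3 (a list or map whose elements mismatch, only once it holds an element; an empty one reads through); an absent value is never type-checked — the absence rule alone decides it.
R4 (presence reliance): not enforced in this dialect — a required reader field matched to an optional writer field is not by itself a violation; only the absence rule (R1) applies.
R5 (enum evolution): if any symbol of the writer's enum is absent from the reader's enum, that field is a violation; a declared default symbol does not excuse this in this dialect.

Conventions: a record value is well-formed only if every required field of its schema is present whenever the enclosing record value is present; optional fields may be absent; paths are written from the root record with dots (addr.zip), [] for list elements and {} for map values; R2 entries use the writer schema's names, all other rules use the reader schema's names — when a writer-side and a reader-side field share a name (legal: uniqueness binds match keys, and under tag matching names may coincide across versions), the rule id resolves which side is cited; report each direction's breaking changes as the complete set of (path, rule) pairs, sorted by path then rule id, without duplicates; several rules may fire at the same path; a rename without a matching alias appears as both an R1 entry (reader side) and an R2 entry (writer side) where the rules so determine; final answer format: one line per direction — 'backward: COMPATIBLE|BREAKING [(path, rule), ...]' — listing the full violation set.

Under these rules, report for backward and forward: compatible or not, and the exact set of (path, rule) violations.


in Event below, arrows point writer -> reader
backward analysis of Event with v2 as reader and v1 as writer:
  role: paired with writer role (State -> State; writer required)
  codes: paired with writer codes (map<string, int64> -> map<string, int64>; writer optional)
  audit: paired with writer audit (Contact -> Contact; writer optional)
  id: paired with writer id (int32 -> int32; writer required)
  weight: paired with writer weight (float32 -> float32; writer optional)
  audit.duration: paired with writer audit.duration (int32 -> int32; writer optional)
  audit.rating: paired with writer audit.rating (float32 -> float32; writer optional)
  nothing fires on Event: backward is COMPATIBLE
forward analysis of Event with v1 as reader and v2 as writer:
  role: paired with writer role (State -> State; writer required)
  codes: paired with writer codes (map<string, int64> -> map<string, int64>; writer optional)
  audit: paired with writer audit (Contact -> Contact; writer optional)
  id: paired with writer id (int32 -> int32; writer required)
  weight: paired with writer weight (float32 -> float32; writer optional)
  audit.duration: paired with writer audit.duration (int32 -> int32; writer optional)
  audit.rating: paired with writer audit.rating (float32 -> float32; writer optional)
  nothing fires on Event: forward is COMPATIBLE

backward: COMPATIBLE []; forward: COMPATIBLE []


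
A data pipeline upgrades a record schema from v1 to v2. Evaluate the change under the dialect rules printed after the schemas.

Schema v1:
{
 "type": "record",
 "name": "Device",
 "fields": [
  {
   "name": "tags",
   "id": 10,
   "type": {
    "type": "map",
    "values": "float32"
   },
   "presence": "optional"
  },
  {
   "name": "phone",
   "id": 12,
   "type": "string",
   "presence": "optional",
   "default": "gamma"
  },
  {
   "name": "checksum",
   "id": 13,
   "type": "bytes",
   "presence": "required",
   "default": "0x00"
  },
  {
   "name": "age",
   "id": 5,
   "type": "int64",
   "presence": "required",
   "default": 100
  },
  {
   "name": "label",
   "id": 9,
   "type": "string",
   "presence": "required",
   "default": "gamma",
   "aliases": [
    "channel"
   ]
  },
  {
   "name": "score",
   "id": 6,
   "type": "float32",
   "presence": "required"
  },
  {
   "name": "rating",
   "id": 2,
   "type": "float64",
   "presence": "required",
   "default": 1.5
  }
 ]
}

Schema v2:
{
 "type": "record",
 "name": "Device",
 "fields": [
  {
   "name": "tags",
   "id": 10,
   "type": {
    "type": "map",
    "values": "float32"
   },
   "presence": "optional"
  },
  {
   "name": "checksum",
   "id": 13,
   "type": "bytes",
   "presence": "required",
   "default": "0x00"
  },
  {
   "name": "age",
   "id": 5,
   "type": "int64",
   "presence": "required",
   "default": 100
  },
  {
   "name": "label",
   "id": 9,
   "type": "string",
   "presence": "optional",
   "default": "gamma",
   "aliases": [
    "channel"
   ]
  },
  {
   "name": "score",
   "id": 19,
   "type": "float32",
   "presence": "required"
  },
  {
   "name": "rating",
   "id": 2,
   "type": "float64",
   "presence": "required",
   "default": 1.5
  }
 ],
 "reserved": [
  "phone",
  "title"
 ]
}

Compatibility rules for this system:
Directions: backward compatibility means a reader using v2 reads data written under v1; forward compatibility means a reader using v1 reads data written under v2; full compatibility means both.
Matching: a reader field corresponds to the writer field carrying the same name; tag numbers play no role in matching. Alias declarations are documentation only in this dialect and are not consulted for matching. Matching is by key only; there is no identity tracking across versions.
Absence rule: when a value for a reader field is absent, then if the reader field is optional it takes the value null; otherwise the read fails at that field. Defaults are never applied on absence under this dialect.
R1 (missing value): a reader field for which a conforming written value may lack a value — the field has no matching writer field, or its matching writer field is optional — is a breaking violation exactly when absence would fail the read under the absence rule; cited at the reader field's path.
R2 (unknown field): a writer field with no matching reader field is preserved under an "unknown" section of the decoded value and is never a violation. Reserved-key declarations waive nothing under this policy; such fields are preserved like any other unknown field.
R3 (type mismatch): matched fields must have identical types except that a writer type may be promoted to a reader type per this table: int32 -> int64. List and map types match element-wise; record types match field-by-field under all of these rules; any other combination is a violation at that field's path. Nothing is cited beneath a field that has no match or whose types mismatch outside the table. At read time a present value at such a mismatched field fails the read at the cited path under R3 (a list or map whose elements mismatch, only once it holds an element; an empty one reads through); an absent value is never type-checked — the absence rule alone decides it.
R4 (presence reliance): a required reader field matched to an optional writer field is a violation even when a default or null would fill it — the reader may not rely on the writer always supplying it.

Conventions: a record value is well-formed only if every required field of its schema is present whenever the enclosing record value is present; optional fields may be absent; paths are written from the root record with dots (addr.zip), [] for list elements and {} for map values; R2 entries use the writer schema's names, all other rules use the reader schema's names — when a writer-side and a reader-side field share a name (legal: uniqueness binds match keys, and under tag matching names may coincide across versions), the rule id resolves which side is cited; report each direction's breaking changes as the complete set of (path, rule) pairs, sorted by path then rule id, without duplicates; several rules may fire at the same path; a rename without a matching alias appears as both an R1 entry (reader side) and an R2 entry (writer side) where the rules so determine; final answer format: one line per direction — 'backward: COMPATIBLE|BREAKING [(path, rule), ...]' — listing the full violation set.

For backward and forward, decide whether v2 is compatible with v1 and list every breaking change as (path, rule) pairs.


arrows below run writer -> reader for Device
backward analysis of Device with v2 as reader and v1 as writer:
  writer optional, map<string, float32> -> map<string, float32>: reader tags maps from writer tags
  writer required, bytes -> bytes: reader checksum maps from writer checksum
  writer required, int64 -> int64: reader age maps from writer age
  writer required, string -> string: reader label maps from writer label
  writer required, float32 -> float32: reader score maps from writer score
  writer required, float64 -> float64: reader rating maps from writer rating
  phone (writer side), unknown to reader
  nothing fires on Device: backward is COMPATIBLE
forward analysis of Device with v1 as reader and v2 as writer:
  writer optional, map<string, float32> -> map<string, float32>: reader tags maps from writer tags
  no writer field matches reader phone
  writer required, bytes -> bytes: reader checksum maps from writer checksum
  writer required, int64 -> int64: reader age maps from writer age
  writer optional, string -> string: reader label maps from writer label
  writer required, float32 -> float32: reader score maps from writer score
  writer required, float64 -> float64: reader rating maps from writer rating
  rule R1 violated at label
  rule R4 violated at label
  => forward verdict for Device: BREAKING, 2 violation(s)

backward: COMPATIBLE []; forward: BREAKING [(label, R1), (label, R4)]


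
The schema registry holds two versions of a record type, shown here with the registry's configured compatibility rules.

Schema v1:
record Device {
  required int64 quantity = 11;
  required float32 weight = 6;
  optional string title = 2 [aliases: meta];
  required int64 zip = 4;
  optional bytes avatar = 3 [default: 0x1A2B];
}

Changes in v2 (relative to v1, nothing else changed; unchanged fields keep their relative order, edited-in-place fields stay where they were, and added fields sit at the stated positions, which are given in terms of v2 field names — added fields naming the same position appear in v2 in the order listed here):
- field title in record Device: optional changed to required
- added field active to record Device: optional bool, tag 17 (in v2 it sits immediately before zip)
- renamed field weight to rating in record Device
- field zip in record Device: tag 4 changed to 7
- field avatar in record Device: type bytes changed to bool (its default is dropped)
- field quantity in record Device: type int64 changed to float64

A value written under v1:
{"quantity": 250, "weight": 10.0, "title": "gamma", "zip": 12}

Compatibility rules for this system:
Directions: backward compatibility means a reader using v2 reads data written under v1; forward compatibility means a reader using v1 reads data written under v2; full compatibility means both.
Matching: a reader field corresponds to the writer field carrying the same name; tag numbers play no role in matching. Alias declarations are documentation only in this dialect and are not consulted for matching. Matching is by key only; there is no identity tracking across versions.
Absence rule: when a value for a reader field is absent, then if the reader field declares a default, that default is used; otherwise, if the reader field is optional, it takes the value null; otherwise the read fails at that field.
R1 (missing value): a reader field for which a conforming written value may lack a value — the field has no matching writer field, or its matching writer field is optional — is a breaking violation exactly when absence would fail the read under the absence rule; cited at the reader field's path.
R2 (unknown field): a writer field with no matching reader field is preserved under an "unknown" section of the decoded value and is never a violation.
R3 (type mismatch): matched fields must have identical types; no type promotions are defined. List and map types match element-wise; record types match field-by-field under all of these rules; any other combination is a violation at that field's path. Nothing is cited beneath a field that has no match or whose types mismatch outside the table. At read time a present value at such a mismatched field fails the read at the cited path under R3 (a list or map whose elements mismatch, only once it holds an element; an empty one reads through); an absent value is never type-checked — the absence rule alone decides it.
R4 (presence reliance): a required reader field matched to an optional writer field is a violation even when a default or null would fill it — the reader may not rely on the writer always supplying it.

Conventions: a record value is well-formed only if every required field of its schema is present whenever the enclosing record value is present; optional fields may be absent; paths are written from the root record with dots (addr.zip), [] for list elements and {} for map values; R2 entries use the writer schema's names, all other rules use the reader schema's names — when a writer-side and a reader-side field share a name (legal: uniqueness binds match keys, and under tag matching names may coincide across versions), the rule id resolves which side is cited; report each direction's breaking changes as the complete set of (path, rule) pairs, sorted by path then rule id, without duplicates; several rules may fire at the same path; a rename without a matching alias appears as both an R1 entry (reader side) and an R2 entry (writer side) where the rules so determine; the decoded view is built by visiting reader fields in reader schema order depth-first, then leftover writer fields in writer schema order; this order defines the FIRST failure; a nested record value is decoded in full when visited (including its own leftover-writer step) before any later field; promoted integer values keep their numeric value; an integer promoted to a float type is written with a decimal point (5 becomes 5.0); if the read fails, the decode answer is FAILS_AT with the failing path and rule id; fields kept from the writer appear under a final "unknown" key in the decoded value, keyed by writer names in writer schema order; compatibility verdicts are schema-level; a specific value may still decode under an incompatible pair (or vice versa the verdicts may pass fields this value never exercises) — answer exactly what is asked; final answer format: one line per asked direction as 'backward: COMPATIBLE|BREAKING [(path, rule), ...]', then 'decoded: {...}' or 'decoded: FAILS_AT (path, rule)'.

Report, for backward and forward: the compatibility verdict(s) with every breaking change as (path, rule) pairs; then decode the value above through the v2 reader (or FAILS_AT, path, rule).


the writer's type comes first in each Device pair
checking backward for Device: reader v2 against writer v1:
  quantity <- quantity (int64 -> float64, writer required)
  no writer field matches reader rating
  title <- title (string -> string, writer optional)
  no writer field matches reader active
  zip <- zip (int64 -> int64, writer required)
  avatar <- avatar (bytes -> bool, writer optional)
  writer field weight has no reader counterpart
  rule R3 violated at avatar
  rule R3 violated at quantity
  rule R1 violated at rating
  rule R1 violated at title
  rule R4 violated at title
  => 5 violation(s): backward is BREAKING for Device
checking forward for Device: reader v1 against writer v2:
  quantity <- quantity (float64 -> int64, writer required)
  no writer field matches reader weight
  title <- title (string -> string, writer required)
  zip <- zip (int64 -> int64, writer required)
  avatar <- avatar (bool -> bytes, writer optional)
  writer field rating has no reader counterpart
  writer field active has no reader counterpart
  rule R3 violated at avatar
  rule R3 violated at quantity
  rule R1 violated at weight
  => 3 violation(s): forward is BREAKING for Device
migrating the Device value to v2:
  read fails at quantity under R3
  => FAILS_AT (quantity, R3)

backward: BREAKING [(avatar, R3), (quantity, R3), (rating, R1), (title, R1), (title, R4)]; forward: BREAKING [(avatar, R3), (quantity, R3), (weight, R1)]; decoded: FAILS_AT (quantity, R3)
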